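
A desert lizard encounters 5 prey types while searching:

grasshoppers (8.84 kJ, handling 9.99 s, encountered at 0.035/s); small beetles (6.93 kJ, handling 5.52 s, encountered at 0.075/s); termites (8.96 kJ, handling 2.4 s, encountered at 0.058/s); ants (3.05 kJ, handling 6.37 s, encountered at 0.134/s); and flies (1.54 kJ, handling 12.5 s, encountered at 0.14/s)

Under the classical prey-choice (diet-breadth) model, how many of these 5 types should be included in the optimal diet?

3

E/h in descending order: termites 3.73, small beetles 1.26, grasshoppers 0.885, ants 0.479, flies 0.123 kJ/s. The optimal diet is the largest prefix of this list for which every included type satisfies E_i/h_i > R on the types above it.
Rate on top 1: 0.4562. small beetles: 1.26 > 0.4562 → include.
Rate on top 2: 0.6692. grasshoppers: 0.885 > 0.6692 → include.
Rate on top 3: 0.7088. ants: 0.479 < 0.7088 → exclude; stop.
Optimal diet: termites, small beetles, grasshoppers — 3 of 5 types.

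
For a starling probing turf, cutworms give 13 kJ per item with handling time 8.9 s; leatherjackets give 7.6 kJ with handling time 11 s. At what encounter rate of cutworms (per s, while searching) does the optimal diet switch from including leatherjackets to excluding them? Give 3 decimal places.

0.101 per s

The zero-one rule: include leatherjackets iff E₂/h₂ > λE₁/(1+λh₁). Equality gives the switch point.
λE₁h₂ = E₂ + λE₂h₁ ⇒ λ = E₂/(E₁h₂ − E₂h₁) = 7.6/(143 − 67.64) = 0.1008 per s.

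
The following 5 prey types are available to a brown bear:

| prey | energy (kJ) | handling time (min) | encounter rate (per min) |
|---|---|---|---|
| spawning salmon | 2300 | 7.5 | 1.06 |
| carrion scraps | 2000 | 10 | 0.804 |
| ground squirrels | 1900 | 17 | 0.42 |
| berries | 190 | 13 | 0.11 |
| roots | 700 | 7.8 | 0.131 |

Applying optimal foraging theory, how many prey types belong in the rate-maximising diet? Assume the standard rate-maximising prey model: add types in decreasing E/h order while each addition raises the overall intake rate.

1

Rank by E/h (kJ/min): spawning salmon 307, carrion scraps 200, ground squirrels 112, roots 89.7, berries 14.6. Include each in turn until the next type's E/h falls below the running intake rate.
Rate on top 1: 272.4. carrion scraps: 200 < 272.4 → exclude; stop.
Optimal diet: spawning salmon — 1 of 5 types.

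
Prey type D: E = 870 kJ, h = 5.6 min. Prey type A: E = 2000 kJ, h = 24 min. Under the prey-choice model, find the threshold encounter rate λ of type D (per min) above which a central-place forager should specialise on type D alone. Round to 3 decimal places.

0.207 per min

The zero-one rule: include type A iff E₂/h₂ > λE₁/(1+λh₁). Equality gives the switch point.
λE₁h₂ = E₂ + λE₂h₁ ⇒ λ = E₂/(E₁h₂ − E₂h₁) = 2000/(2.088e+04 − 1.12e+04) = 0.2066 per min.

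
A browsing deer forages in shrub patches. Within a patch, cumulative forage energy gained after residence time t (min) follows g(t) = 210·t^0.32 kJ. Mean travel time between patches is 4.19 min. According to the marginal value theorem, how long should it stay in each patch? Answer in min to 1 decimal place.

Maximise g(t)/(T+t): set derivative to zero → g'(t)(T+t) = g(t).
g'(t) = 0.32·210·t^-0.68. Setting 0.32·210·t^-0.68 = 210·t^0.32/(4.19+t) gives 0.32(4.19+t) = t, so 0.68·t = 0.32×4.19.
t* = 0.32×4.19/0.68 = 1.972 min.

2.0 min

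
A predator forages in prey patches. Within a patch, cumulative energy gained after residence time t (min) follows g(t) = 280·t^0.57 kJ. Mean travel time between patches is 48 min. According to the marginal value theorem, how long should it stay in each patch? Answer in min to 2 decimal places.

63.63 min

Optimal t* satisfies g'(t*) = g(t*)/(T + t*).
g'(t) = 0.57·280·t^-0.43. Setting 0.57·280·t^-0.43 = 280·t^0.57/(48+t) gives 0.57(48+t) = t, so 0.43·t = 0.57×48.
t* = 0.57×48/0.43 = 63.63 min.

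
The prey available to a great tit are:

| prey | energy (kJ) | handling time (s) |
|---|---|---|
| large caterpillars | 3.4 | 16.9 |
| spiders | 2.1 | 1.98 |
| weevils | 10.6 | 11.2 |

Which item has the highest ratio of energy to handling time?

spiders

In descending order of E/h:
spiders: 2.1/1.98 = 1.06 kJ/s
weevils: 10.6/11.2 = 0.946 kJ/s
large caterpillars: 3.4/16.9 = 0.201 kJ/s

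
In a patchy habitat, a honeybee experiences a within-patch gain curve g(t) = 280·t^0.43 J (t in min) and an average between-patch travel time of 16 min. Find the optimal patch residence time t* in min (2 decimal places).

12.07 min

Optimal t* satisfies g'(t*) = g(t*)/(T + t*).
g'(t) = 0.43·280·t^-0.57. Setting 0.43·280·t^-0.57 = 280·t^0.43/(16+t) gives 0.43(16+t) = t, so 0.57·t = 0.43×16.
t* = 0.43×16/0.57 = 12.07 min.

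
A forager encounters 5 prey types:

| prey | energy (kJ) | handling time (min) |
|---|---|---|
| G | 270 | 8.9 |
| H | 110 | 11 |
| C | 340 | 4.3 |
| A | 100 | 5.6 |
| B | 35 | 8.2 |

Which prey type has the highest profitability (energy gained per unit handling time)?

Profitability E/h (kJ/min): G = 270/8.9 = 30.3, H = 110/11 = 10, C = 340/4.3 = 79.1, A = 100/5.6 = 17.9, B = 35/8.2 = 4.27.
Ranked: C > G > A > H > B.

C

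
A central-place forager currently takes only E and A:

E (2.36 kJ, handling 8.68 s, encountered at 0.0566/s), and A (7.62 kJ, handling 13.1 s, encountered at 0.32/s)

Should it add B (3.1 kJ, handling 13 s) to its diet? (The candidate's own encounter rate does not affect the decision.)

No

On E and A alone, R = ΣλE/(1+Σλh) = 2.572/5.683 = 0.4526 kJ/s.
B: E/h = 3.1/13 = 0.2385 kJ/s.
0.2385 < 0.4526, so adding B would lower the average — exclude it.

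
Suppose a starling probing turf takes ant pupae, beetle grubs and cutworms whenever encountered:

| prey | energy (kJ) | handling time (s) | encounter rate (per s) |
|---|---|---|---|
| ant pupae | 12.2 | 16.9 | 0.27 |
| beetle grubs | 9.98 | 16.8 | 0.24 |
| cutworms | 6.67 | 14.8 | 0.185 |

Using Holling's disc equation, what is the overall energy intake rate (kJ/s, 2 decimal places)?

0.56 kJ/s

Energy encountered per unit search time: 0.27×12.2 + 0.24×9.98 + 0.185×6.67 = 6.923 kJ/s.
Handling time per unit search time: 0.27×16.9 + 0.24×16.8 + 0.185×14.8 = 11.33.
Rate = 6.923/(1 + 11.33) = 0.5614 kJ/s.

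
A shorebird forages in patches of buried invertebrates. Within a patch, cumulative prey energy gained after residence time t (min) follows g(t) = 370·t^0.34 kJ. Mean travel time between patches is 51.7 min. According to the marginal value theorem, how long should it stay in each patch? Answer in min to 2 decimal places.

26.63 min

Optimal t* satisfies g'(t*) = g(t*)/(T + t*).
g'(t) = 0.34·370·t^-0.66. Setting 0.34·370·t^-0.66 = 370·t^0.34/(51.7+t) gives 0.34(51.7+t) = t, so 0.66·t = 0.34×51.7.
t* = 0.34×51.7/0.66 = 26.63 min.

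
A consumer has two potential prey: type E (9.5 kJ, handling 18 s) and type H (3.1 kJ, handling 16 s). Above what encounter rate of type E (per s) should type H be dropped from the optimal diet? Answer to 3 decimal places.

0.032 per s

At the threshold, the rate on type E alone equals the profitability of type H: λ·9.5/(1 + λ·18) = 3.1/16 = 0.1938.
Rearranging, λ(9.5 − 0.1938×18) = 0.1938, so λ = 0.1938/6.012 = 0.03222 per s.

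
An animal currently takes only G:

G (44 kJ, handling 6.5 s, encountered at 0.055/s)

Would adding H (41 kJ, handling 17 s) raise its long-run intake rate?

Current rate: (0.055×44)/(1 + 0.055×6.5) = 1.783 kJ/s.
H: E/h = 41/17 = 2.412 kJ/s.
2.412 > 1.783, so adding H raises the average — include it.

Yes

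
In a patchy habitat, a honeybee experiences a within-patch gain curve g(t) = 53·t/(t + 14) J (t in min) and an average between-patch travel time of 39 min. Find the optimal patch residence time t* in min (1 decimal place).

Maximise g(t)/(T+t): set derivative to zero → g'(t)(T+t) = g(t).
g'(t) = 53·14/(t + 14)². Setting 53·14/(t+14)² = 53t/[(t+14)(39+t)] gives 14(39+t) = t(t+14), so t² = 14×39 = 546.
t* = √546 = 23.37 min.

23.4 min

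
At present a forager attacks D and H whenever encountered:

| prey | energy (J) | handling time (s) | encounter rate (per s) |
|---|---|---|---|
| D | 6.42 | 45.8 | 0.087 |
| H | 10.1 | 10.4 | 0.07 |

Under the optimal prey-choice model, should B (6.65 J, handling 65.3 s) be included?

No

Intake rate on the current diet: R = (0.087×6.42 + 0.07×10.1) / (1 + 0.087×45.8 + 0.07×10.4) = 1.266/5.713 = 0.2215 J/s.
Profitability of B: 6.65/65.3 = 0.1018 J/s.
0.1018 < 0.2215, so adding B would lower the average — exclude it.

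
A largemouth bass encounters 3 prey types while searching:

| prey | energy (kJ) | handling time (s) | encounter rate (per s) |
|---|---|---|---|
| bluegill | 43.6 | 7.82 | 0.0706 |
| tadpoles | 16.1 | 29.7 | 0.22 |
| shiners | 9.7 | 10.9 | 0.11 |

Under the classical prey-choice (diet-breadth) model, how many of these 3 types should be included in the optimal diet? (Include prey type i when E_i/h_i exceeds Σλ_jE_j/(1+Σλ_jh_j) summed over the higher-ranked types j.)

1

E/h in descending order: bluegill 5.58, shiners 0.89, tadpoles 0.542 kJ/s. The optimal diet is the largest prefix of this list for which every included type satisfies E_i/h_i > R on the types above it.
Rate on top 1: 1.983. shiners: 0.89 < 1.983 → exclude; stop.
Optimal diet: bluegill — 1 of 3 types.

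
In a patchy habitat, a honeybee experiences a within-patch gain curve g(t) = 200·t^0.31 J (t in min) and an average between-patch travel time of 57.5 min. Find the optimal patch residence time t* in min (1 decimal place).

Optimal t* satisfies g'(t*) = g(t*)/(T + t*).
g'(t) = 0.31·200·t^-0.69. Setting 0.31·200·t^-0.69 = 200·t^0.31/(57.5+t) gives 0.31(57.5+t) = t, so 0.69·t = 0.31×57.5.
t* = 0.31×57.5/0.69 = 25.83 min.

25.8 min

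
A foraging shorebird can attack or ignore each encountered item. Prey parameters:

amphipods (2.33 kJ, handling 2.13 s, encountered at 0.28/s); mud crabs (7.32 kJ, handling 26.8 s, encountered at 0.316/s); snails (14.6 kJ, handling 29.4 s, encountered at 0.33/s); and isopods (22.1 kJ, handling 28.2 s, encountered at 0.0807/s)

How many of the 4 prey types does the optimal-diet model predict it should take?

E/h in descending order: amphipods 1.09, isopods 0.784, snails 0.497, mud crabs 0.273 kJ/s. The optimal diet is the largest prefix of this list for which every included type satisfies E_i/h_i > R on the types above it.
Rate on top 1: 0.4087. isopods: 0.784 > 0.4087 → include.
Rate on top 2: 0.6291. snails: 0.497 < 0.6291 → exclude; stop.
Optimal diet: amphipods, isopods — 2 of 4 types.

2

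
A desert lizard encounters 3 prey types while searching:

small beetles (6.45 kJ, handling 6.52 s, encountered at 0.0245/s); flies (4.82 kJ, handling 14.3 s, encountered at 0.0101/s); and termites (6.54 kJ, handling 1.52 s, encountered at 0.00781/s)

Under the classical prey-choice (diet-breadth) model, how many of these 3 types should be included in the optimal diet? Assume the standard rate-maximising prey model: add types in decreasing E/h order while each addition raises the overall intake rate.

3

E/h in descending order: termites 4.3, small beetles 0.989, flies 0.337 kJ/s. The optimal diet is the largest prefix of this list for which every included type satisfies E_i/h_i > R on the types above it.
Rate on top 1: 0.05048. small beetles: 0.989 > 0.05048 → include.
Rate on top 2: 0.1785. flies: 0.337 > 0.1785 → include.
Optimal diet: termites, small beetles, flies — 3 of 3 types.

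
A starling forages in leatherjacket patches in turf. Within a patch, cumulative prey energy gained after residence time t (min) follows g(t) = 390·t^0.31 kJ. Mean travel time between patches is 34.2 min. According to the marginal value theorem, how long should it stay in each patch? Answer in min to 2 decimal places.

By the marginal value theorem, leave when the instantaneous gain rate g'(t) equals the habitat-wide average g(t)/(T + t).
g'(t) = 0.31·390·t^-0.69. Setting 0.31·390·t^-0.69 = 390·t^0.31/(34.2+t) gives 0.31(34.2+t) = t, so 0.69·t = 0.31×34.2.
t* = 0.31×34.2/0.69 = 15.37 min.

15.37 min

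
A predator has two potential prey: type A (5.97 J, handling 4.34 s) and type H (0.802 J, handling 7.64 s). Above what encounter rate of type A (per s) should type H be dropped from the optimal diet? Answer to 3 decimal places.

The zero-one rule: include type H iff E₂/h₂ > λE₁/(1+λh₁). Equality gives the switch point.
λE₁h₂ = E₂ + λE₂h₁ ⇒ λ = E₂/(E₁h₂ − E₂h₁) = 0.802/(45.61 − 3.481) = 0.01904 per s.

0.019 per s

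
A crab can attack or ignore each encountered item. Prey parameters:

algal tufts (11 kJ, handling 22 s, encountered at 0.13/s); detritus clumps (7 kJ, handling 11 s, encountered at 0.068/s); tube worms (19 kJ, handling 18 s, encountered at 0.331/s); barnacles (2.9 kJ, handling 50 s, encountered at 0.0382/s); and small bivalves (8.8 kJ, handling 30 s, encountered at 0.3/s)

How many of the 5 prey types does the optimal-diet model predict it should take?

1

E/h in descending order: tube worms 1.06, detritus clumps 0.636, algal tufts 0.5, small bivalves 0.293, barnacles 0.058 kJ/s. The optimal diet is the largest prefix of this list for which every included type satisfies E_i/h_i > R on the types above it.
Rate on top 1: 0.9039. detritus clumps: 0.636 < 0.9039 → exclude; stop.
Optimal diet: tube worms — 1 of 5 types.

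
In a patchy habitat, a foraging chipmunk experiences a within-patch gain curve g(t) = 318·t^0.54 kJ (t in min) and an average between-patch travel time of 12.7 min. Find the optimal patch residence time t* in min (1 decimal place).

By the marginal value theorem, leave when the instantaneous gain rate g'(t) equals the habitat-wide average g(t)/(T + t).
g'(t) = 0.54·318·t^-0.46. Setting 0.54·318·t^-0.46 = 318·t^0.54/(12.7+t) gives 0.54(12.7+t) = t, so 0.46·t = 0.54×12.7.
t* = 0.54×12.7/0.46 = 14.91 min.

14.9 min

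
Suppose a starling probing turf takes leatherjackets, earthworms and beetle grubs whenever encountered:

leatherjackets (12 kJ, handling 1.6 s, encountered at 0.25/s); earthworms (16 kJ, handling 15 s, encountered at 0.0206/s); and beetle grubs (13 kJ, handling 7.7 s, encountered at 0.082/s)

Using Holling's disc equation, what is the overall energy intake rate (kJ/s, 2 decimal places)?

Energy encountered per unit search time: 0.25×12 + 0.0206×16 + 0.082×13 = 4.396 kJ/s.
Handling time per unit search time: 0.25×1.6 + 0.0206×15 + 0.082×7.7 = 1.34.
Rate = 4.396/(1 + 1.34) = 1.878 kJ/s.

1.88 kJ/s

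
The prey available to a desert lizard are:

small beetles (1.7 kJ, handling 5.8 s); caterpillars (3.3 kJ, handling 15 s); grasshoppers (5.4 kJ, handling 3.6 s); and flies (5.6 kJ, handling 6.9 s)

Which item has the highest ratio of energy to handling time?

Profitability E/h (kJ/s): small beetles = 1.7/5.8 = 0.293, caterpillars = 3.3/15 = 0.22, grasshoppers = 5.4/3.6 = 1.5, flies = 5.6/6.9 = 0.812.
Ranked: grasshoppers > flies > small beetles > caterpillars.

grasshoppers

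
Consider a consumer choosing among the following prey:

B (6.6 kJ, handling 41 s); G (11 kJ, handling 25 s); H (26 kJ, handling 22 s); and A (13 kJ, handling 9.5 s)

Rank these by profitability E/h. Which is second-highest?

Profitability E/h (kJ/s): B = 6.6/41 = 0.161, G = 11/25 = 0.44, H = 26/22 = 1.18, A = 13/9.5 = 1.37.
Ranked: A > H > G > B.

H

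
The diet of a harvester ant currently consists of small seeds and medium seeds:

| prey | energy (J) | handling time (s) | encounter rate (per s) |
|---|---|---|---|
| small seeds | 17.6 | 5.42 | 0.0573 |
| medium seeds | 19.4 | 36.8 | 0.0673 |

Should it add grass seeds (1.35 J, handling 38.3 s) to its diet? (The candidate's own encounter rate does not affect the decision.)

No

On small seeds and medium seeds alone, R = ΣλE/(1+Σλh) = 2.314/3.787 = 0.611 J/s.
grass seeds: E/h = 1.35/38.3 = 0.03525 J/s.
0.03525 < 0.611, so adding grass seeds would lower the average — exclude it.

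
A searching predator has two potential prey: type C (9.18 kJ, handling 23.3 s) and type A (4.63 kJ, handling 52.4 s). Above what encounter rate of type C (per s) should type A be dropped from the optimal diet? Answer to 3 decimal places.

0.012 per s

The zero-one rule: include type A iff E₂/h₂ > λE₁/(1+λh₁). Equality gives the switch point.
λE₁h₂ = E₂ + λE₂h₁ ⇒ λ = E₂/(E₁h₂ − E₂h₁) = 4.63/(481 − 107.9) = 0.01241 per s.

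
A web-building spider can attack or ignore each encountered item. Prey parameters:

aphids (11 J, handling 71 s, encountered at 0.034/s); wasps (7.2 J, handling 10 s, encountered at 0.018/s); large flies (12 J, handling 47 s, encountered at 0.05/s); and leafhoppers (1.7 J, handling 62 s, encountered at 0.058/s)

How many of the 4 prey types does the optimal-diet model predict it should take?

Profitabilities (E/h, J/s): wasps 0.72, large flies 0.255, aphids 0.155, leafhoppers 0.0274. Add prey in this order while the next type's profitability exceeds the intake rate on those already taken.
Rate on top 1: 0.1098. large flies: 0.255 > 0.1098 → include.
Rate on top 2: 0.2067. aphids: 0.155 < 0.2067 → exclude; stop.
Optimal diet: wasps, large flies — 2 of 4 types.

2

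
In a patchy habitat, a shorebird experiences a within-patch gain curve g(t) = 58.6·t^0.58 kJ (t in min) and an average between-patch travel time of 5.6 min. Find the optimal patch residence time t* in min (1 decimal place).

By the marginal value theorem, leave when the instantaneous gain rate g'(t) equals the habitat-wide average g(t)/(T + t).
g'(t) = 0.58·58.6·t^-0.42. Setting 0.58·58.6·t^-0.42 = 58.6·t^0.58/(5.6+t) gives 0.58(5.6+t) = t, so 0.42·t = 0.58×5.6.
t* = 0.58×5.6/0.42 = 7.733 min.

7.7 min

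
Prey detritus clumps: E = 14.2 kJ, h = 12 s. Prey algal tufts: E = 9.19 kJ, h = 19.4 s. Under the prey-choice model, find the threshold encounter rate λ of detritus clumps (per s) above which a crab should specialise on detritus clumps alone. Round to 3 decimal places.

0.056 per s

Drop algal tufts once their profitability E₂/h₂ falls below the rate achievable on detritus clumps alone: E₂/h₂ = λE₁/(1 + λh₁).
Solve for λ: λE₁h₂ = E₂(1 + λh₁) → λ(E₁h₂ − E₂h₁) = E₂ → λ = E₂/(E₁h₂ − E₂h₁).
λ = 9.19/(14.2×19.4 − 9.19×12) = 9.19/165.2 = 0.05563 per s.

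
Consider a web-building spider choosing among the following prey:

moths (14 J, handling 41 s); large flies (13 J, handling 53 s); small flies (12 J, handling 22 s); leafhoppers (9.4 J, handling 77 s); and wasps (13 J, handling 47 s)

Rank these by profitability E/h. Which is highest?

Profitability E/h (J/s): moths = 14/41 = 0.341, large flies = 13/53 = 0.245, small flies = 12/22 = 0.545, leafhoppers = 9.4/77 = 0.122, wasps = 13/47 = 0.277.
Ranked: small flies > moths > wasps > large flies > leafhoppers.

small flies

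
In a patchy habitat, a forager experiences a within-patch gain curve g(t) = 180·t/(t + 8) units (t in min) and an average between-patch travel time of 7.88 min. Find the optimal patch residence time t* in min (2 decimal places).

Maximise g(t)/(T+t): set derivative to zero → g'(t)(T+t) = g(t).
g'(t) = 180·8/(t + 8)². Setting 180·8/(t+8)² = 180t/[(t+8)(7.88+t)] gives 8(7.88+t) = t(t+8), so t² = 8×7.88 = 63.04.
t* = √63.04 = 7.94 min.

7.94 min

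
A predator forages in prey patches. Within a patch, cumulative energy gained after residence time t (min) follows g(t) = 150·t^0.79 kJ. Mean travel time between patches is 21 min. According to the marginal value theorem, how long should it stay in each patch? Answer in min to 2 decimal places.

By the marginal value theorem, leave when the instantaneous gain rate g'(t) equals the habitat-wide average g(t)/(T + t).
g'(t) = 0.79·150·t^-0.21. Setting 0.79·150·t^-0.21 = 150·t^0.79/(21+t) gives 0.79(21+t) = t, so 0.21·t = 0.79×21.
t* = 0.79×21/0.21 = 79 min.

79.00 min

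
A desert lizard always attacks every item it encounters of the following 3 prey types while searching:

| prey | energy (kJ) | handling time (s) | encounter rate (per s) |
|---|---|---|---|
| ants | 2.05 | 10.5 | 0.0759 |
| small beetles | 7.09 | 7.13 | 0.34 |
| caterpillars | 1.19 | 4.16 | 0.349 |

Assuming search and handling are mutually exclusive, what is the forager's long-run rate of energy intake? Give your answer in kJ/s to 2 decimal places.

Energy encountered per unit search time: 0.0759×2.05 + 0.34×7.09 + 0.349×1.19 = 2.982 kJ/s.
Handling time per unit search time: 0.0759×10.5 + 0.34×7.13 + 0.349×4.16 = 4.673.
Rate = 2.982/(1 + 4.673) = 0.5256 kJ/s.

0.53 kJ/s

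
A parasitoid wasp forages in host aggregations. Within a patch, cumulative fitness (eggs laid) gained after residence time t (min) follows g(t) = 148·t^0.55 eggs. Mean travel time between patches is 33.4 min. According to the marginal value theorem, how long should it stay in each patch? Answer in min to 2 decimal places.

40.82 min

By the marginal value theorem, leave when the instantaneous gain rate g'(t) equals the habitat-wide average g(t)/(T + t).
g'(t) = 0.55·148·t^-0.45. Setting 0.55·148·t^-0.45 = 148·t^0.55/(33.4+t) gives 0.55(33.4+t) = t, so 0.45·t = 0.55×33.4.
t* = 0.55×33.4/0.45 = 40.82 min.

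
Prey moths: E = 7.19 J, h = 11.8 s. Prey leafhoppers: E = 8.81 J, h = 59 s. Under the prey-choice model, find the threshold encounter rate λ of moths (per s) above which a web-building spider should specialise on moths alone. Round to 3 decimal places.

0.028 per s

Drop leafhoppers once their profitability E₂/h₂ falls below the rate achievable on moths alone: E₂/h₂ = λE₁/(1 + λh₁).
Solve for λ: λE₁h₂ = E₂(1 + λh₁) → λ(E₁h₂ − E₂h₁) = E₂ → λ = E₂/(E₁h₂ − E₂h₁).
λ = 8.81/(7.19×59 − 8.81×11.8) = 8.81/320.3 = 0.02751 per s.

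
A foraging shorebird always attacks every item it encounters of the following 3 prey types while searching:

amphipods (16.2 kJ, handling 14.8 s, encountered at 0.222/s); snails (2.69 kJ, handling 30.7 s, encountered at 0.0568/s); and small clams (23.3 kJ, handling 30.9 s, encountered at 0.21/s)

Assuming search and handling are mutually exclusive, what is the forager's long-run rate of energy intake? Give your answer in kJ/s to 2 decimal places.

0.69 kJ/s

R = (0.222×16.2 + 0.0568×2.69 + 0.21×23.3) / (1 + 0.222×14.8 + 0.0568×30.7 + 0.21×30.9) = 8.642/12.52 = 0.6904 kJ/s.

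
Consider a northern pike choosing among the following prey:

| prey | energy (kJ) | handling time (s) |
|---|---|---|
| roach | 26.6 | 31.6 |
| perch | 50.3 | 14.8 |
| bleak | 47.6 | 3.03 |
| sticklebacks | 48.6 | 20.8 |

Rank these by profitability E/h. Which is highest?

In descending order of E/h:
bleak: 47.6/3.03 = 15.7 kJ/s
perch: 50.3/14.8 = 3.4 kJ/s
sticklebacks: 48.6/20.8 = 2.34 kJ/s
roach: 26.6/31.6 = 0.842 kJ/s

bleak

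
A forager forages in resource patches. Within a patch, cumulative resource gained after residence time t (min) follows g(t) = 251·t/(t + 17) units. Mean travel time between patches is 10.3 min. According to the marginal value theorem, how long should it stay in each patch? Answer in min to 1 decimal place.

By the marginal value theorem, leave when the instantaneous gain rate g'(t) equals the habitat-wide average g(t)/(T + t).
g'(t) = 251·17/(t + 17)². Setting 251·17/(t+17)² = 251t/[(t+17)(10.3+t)] gives 17(10.3+t) = t(t+17), so t² = 17×10.3 = 175.1.
t* = √175.1 = 13.23 min.

13.2 min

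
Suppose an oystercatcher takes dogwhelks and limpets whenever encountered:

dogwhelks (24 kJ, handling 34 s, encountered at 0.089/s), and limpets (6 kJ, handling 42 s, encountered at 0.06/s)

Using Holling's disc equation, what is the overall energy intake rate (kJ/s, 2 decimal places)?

R = (0.089×24 + 0.06×6) / (1 + 0.089×34 + 0.06×42) = 2.496/6.546 = 0.3813 kJ/s.

0.38 kJ/s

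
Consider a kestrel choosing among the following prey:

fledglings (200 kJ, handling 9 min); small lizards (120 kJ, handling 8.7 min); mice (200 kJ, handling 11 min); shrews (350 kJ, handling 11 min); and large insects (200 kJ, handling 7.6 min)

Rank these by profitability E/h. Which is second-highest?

large insects

Profitability E/h (kJ/min): fledglings = 200/9 = 22.2, small lizards = 120/8.7 = 13.8, mice = 200/11 = 18.2, shrews = 350/11 = 31.8, large insects = 200/7.6 = 26.3.
Ranked: shrews > large insects > fledglings > mice > small lizards.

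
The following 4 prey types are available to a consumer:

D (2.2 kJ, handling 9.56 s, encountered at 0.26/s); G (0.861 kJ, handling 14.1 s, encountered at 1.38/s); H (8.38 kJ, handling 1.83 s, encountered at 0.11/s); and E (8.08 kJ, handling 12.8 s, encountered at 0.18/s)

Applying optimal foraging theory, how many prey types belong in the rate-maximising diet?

1

E/h in descending order: H 4.58, E 0.631, D 0.23, G 0.0611 kJ/s. The optimal diet is the largest prefix of this list for which every included type satisfies E_i/h_i > R on the types above it.
Rate on top 1: 0.7673. E: 0.631 < 0.7673 → exclude; stop.
Optimal diet: H — 1 of 4 types.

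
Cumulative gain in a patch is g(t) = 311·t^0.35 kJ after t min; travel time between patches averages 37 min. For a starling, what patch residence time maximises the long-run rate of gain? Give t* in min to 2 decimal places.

Optimal t* satisfies g'(t*) = g(t*)/(T + t*).
g'(t) = 0.35·311·t^-0.65. Setting 0.35·311·t^-0.65 = 311·t^0.35/(37+t) gives 0.35(37+t) = t, so 0.65·t = 0.35×37.
t* = 0.35×37/0.65 = 19.92 min.

19.92 min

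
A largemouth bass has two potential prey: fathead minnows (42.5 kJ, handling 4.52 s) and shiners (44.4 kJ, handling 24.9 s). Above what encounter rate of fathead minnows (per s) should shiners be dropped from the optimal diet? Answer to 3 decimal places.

Drop shiners once their profitability E₂/h₂ falls below the rate achievable on fathead minnows alone: E₂/h₂ = λE₁/(1 + λh₁).
Solve for λ: λE₁h₂ = E₂(1 + λh₁) → λ(E₁h₂ − E₂h₁) = E₂ → λ = E₂/(E₁h₂ − E₂h₁).
λ = 44.4/(42.5×24.9 − 44.4×4.52) = 44.4/857.6 = 0.05177 per s.

0.052 per s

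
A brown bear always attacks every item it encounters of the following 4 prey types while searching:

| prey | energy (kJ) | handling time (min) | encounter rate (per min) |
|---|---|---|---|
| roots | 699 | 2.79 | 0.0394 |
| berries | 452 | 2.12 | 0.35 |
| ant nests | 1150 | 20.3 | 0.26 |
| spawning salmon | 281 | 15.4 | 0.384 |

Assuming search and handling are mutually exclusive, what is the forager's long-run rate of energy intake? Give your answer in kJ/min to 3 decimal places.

R = Σλ_iE_i / (1 + Σλ_ih_i)
Numerator: 0.0394×699 + 0.35×452 + 0.26×1150 + 0.384×281 = 592.6
Denominator: 1 + 0.0394×2.79 + 0.35×2.12 + 0.26×20.3 + 0.384×15.4 = 13.04
R = 592.6/13.04 = 45.44 kJ/min

45.436 kJ/min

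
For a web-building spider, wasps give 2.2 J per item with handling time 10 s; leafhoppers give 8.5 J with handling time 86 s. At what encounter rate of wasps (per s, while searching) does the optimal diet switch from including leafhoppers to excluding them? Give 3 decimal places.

The zero-one rule: include leafhoppers iff E₂/h₂ > λE₁/(1+λh₁). Equality gives the switch point.
λE₁h₂ = E₂ + λE₂h₁ ⇒ λ = E₂/(E₁h₂ − E₂h₁) = 8.5/(189.2 − 85) = 0.08157 per s.

0.082 per s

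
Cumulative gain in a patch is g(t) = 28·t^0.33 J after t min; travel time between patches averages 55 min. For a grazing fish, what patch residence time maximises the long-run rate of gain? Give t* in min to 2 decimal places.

27.09 min

Optimal t* satisfies g'(t*) = g(t*)/(T + t*).
g'(t) = 0.33·28·t^-0.67. Setting 0.33·28·t^-0.67 = 28·t^0.33/(55+t) gives 0.33(55+t) = t, so 0.67·t = 0.33×55.
t* = 0.33×55/0.67 = 27.09 min.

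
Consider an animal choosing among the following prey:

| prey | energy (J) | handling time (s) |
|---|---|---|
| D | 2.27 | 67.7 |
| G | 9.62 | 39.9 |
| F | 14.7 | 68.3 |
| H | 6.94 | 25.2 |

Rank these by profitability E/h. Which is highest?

In descending order of E/h:
H: 6.94/25.2 = 0.275 J/s
G: 9.62/39.9 = 0.241 J/s
F: 14.7/68.3 = 0.215 J/s
D: 2.27/67.7 = 0.0335 J/s

H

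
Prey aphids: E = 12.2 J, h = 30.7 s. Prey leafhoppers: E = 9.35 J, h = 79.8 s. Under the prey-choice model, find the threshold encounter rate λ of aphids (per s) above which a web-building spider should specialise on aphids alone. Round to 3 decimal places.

The zero-one rule: include leafhoppers iff E₂/h₂ > λE₁/(1+λh₁). Equality gives the switch point.
λE₁h₂ = E₂ + λE₂h₁ ⇒ λ = E₂/(E₁h₂ − E₂h₁) = 9.35/(973.6 − 287) = 0.01362 per s.

0.014 per s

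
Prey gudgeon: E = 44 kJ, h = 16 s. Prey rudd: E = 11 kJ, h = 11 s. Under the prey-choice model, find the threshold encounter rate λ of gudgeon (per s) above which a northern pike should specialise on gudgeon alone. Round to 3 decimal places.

The zero-one rule: include rudd iff E₂/h₂ > λE₁/(1+λh₁). Equality gives the switch point.
λE₁h₂ = E₂ + λE₂h₁ ⇒ λ = E₂/(E₁h₂ − E₂h₁) = 11/(484 − 176) = 0.03571 per s.

0.036 per s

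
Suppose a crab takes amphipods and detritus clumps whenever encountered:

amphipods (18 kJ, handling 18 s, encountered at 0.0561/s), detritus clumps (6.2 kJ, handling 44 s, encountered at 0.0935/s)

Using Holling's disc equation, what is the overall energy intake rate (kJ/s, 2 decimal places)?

Energy encountered per unit search time: 0.0561×18 + 0.0935×6.2 = 1.59 kJ/s.
Handling time per unit search time: 0.0561×18 + 0.0935×44 = 5.124.
Rate = 1.59/(1 + 5.124) = 0.2596 kJ/s.

0.26 kJ/s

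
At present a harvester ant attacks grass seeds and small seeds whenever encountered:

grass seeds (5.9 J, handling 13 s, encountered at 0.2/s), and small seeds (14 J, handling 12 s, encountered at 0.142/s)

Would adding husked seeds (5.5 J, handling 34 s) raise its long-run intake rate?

Intake rate on the current diet: R = (0.2×5.9 + 0.142×14) / (1 + 0.2×13 + 0.142×12) = 3.168/5.304 = 0.5973 J/s.
Profitability of husked seeds: 5.5/34 = 0.1618 J/s.
0.1618 < 0.5973, so adding husked seeds would lower the average — exclude it.

No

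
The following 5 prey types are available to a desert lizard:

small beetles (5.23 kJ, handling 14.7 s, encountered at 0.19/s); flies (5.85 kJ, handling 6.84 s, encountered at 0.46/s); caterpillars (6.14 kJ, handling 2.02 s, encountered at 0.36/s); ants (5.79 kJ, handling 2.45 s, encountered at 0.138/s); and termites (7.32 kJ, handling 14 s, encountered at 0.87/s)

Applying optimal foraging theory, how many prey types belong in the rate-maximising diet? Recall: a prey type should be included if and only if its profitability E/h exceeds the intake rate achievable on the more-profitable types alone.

Rank by E/h (kJ/s): caterpillars 3.04, ants 2.36, flies 0.855, termites 0.523, small beetles 0.356. Include each in turn until the next type's E/h falls below the running intake rate.
Rate on top 1: 1.28. ants: 2.36 > 1.28 → include.
Rate on top 2: 1.457. flies: 0.855 < 1.457 → exclude; stop.
Optimal diet: caterpillars, ants — 2 of 5 types.

2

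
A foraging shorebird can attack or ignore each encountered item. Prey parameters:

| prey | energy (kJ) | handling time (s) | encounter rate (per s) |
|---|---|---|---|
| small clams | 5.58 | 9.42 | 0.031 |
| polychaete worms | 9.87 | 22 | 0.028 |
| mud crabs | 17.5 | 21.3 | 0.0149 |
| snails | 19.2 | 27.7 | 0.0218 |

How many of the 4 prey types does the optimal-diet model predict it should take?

4

Profitabilities (E/h, kJ/s): mud crabs 0.822, snails 0.693, small clams 0.592, polychaete worms 0.449. Add prey in this order while the next type's profitability exceeds the intake rate on those already taken.
Rate on top 1: 0.1979. snails: 0.693 > 0.1979 → include.
Rate on top 2: 0.3536. small clams: 0.592 > 0.3536 → include.
Rate on top 3: 0.3851. polychaete worms: 0.449 > 0.3851 → include.
Optimal diet: mud crabs, snails, small clams, polychaete worms — 4 of 4 types.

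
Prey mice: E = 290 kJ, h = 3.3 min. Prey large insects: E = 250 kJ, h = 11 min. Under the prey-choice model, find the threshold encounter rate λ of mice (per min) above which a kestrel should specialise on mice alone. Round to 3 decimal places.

0.106 per min

Drop large insects once their profitability E₂/h₂ falls below the rate achievable on mice alone: E₂/h₂ = λE₁/(1 + λh₁).
Solve for λ: λE₁h₂ = E₂(1 + λh₁) → λ(E₁h₂ − E₂h₁) = E₂ → λ = E₂/(E₁h₂ − E₂h₁).
λ = 250/(290×11 − 250×3.3) = 250/2365 = 0.1057 per min.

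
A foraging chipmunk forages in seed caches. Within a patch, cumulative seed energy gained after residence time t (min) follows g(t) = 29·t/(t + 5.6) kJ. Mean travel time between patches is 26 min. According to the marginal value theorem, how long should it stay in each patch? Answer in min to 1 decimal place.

12.1 min

Maximise g(t)/(T+t): set derivative to zero → g'(t)(T+t) = g(t).
g'(t) = 29·5.6/(t + 5.6)². Setting 29·5.6/(t+5.6)² = 29t/[(t+5.6)(26+t)] gives 5.6(26+t) = t(t+5.6), so t² = 5.6×26 = 145.6.
t* = √145.6 = 12.07 min.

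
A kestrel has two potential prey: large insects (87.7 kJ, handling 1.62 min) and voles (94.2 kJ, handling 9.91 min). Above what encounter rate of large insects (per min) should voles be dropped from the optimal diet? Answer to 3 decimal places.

Drop voles once their profitability E₂/h₂ falls below the rate achievable on large insects alone: E₂/h₂ = λE₁/(1 + λh₁).
Solve for λ: λE₁h₂ = E₂(1 + λh₁) → λ(E₁h₂ − E₂h₁) = E₂ → λ = E₂/(E₁h₂ − E₂h₁).
λ = 94.2/(87.7×9.91 − 94.2×1.62) = 94.2/716.5 = 0.1315 per min.

0.131 per min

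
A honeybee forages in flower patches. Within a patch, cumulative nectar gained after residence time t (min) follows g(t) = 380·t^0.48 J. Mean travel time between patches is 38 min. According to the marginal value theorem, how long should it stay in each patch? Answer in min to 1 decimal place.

35.1 min

Optimal t* satisfies g'(t*) = g(t*)/(T + t*).
g'(t) = 0.48·380·t^-0.52. Setting 0.48·380·t^-0.52 = 380·t^0.48/(38+t) gives 0.48(38+t) = t, so 0.52·t = 0.48×38.
t* = 0.48×38/0.52 = 35.08 min.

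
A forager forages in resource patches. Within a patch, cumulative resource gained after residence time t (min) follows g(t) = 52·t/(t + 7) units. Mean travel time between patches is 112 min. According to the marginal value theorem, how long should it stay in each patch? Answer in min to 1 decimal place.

28.0 min

By the marginal value theorem, leave when the instantaneous gain rate g'(t) equals the habitat-wide average g(t)/(T + t).
g'(t) = 52·7/(t + 7)². Setting 52·7/(t+7)² = 52t/[(t+7)(112+t)] gives 7(112+t) = t(t+7), so t² = 7×112 = 784.
t* = √784 = 28 min.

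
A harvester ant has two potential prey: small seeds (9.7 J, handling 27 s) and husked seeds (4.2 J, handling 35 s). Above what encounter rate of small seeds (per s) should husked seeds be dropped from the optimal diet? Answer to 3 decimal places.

0.019 per s

Drop husked seeds once their profitability E₂/h₂ falls below the rate achievable on small seeds alone: E₂/h₂ = λE₁/(1 + λh₁).
Solve for λ: λE₁h₂ = E₂(1 + λh₁) → λ(E₁h₂ − E₂h₁) = E₂ → λ = E₂/(E₁h₂ − E₂h₁).
λ = 4.2/(9.7×35 − 4.2×27) = 4.2/226.1 = 0.01858 per s.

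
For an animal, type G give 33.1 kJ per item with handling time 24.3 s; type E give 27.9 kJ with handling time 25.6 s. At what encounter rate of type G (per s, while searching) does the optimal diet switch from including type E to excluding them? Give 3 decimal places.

The zero-one rule: include type E iff E₂/h₂ > λE₁/(1+λh₁). Equality gives the switch point.
λE₁h₂ = E₂ + λE₂h₁ ⇒ λ = E₂/(E₁h₂ − E₂h₁) = 27.9/(847.4 − 678) = 0.1647 per s.

0.165 per s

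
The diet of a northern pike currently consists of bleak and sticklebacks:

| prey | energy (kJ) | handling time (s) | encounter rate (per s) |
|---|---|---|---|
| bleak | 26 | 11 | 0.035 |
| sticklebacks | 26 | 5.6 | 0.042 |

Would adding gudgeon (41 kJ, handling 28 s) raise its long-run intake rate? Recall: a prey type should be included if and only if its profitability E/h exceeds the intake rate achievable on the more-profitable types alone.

Intake rate on the current diet: R = (0.035×26 + 0.042×26) / (1 + 0.035×11 + 0.042×5.6) = 2.002/1.62 = 1.236 kJ/s.
gudgeon: E/h = 41/28 = 1.464 kJ/s.
1.464 > 1.236, so adding gudgeon raises the average — include it.

Yes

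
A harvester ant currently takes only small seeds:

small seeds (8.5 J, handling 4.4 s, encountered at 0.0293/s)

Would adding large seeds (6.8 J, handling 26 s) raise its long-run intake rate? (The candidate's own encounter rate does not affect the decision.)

Current rate: (0.0293×8.5)/(1 + 0.0293×4.4) = 0.2206 J/s.
large seeds: E/h = 6.8/26 = 0.2615 J/s.
0.2615 > 0.2206, so adding large seeds raises the average — include it.

Yes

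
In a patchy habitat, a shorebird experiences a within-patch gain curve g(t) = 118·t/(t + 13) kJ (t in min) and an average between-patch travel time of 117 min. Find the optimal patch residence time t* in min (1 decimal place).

39.0 min

Optimal t* satisfies g'(t*) = g(t*)/(T + t*).
g'(t) = 118·13/(t + 13)². Setting 118·13/(t+13)² = 118t/[(t+13)(117+t)] gives 13(117+t) = t(t+13), so t² = 13×117 = 1521.
t* = √1521 = 39 min.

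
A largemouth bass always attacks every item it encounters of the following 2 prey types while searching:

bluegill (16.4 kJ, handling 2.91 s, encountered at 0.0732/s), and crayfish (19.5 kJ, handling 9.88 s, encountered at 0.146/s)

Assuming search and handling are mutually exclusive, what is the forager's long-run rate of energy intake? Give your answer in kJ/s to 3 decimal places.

R = (0.0732×16.4 + 0.146×19.5) / (1 + 0.0732×2.91 + 0.146×9.88) = 4.047/2.655 = 1.524 kJ/s.

1.524 kJ/s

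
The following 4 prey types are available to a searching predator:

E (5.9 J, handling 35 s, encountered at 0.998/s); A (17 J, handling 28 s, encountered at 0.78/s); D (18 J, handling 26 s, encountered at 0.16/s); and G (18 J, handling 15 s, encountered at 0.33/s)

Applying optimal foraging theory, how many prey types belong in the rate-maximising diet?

E/h in descending order: G 1.2, D 0.692, A 0.607, E 0.169 J/s. The optimal diet is the largest prefix of this list for which every included type satisfies E_i/h_i > R on the types above it.
Rate on top 1: 0.9983. D: 0.692 < 0.9983 → exclude; stop.
Optimal diet: G — 1 of 4 types.

1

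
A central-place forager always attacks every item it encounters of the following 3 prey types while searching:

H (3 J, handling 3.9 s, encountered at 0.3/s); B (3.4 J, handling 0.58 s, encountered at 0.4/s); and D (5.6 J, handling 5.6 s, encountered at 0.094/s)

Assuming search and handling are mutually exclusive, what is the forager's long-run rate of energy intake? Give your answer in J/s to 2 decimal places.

0.95 J/s

R = Σλ_iE_i / (1 + Σλ_ih_i)
Numerator: 0.3×3 + 0.4×3.4 + 0.094×5.6 = 2.786
Denominator: 1 + 0.3×3.9 + 0.4×0.58 + 0.094×5.6 = 2.928
R = 2.786/2.928 = 0.9515 J/s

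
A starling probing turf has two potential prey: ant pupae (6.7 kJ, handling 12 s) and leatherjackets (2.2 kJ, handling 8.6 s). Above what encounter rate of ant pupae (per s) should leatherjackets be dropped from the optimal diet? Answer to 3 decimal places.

Drop leatherjackets once their profitability E₂/h₂ falls below the rate achievable on ant pupae alone: E₂/h₂ = λE₁/(1 + λh₁).
Solve for λ: λE₁h₂ = E₂(1 + λh₁) → λ(E₁h₂ − E₂h₁) = E₂ → λ = E₂/(E₁h₂ − E₂h₁).
λ = 2.2/(6.7×8.6 − 2.2×12) = 2.2/31.22 = 0.07047 per s.

0.070 per s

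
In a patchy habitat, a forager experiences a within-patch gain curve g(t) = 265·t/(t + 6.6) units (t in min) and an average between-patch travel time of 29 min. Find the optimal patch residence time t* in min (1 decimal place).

13.8 min

Maximise g(t)/(T+t): set derivative to zero → g'(t)(T+t) = g(t).
g'(t) = 265·6.6/(t + 6.6)². Setting 265·6.6/(t+6.6)² = 265t/[(t+6.6)(29+t)] gives 6.6(29+t) = t(t+6.6), so t² = 6.6×29 = 191.4.
t* = √191.4 = 13.83 min.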